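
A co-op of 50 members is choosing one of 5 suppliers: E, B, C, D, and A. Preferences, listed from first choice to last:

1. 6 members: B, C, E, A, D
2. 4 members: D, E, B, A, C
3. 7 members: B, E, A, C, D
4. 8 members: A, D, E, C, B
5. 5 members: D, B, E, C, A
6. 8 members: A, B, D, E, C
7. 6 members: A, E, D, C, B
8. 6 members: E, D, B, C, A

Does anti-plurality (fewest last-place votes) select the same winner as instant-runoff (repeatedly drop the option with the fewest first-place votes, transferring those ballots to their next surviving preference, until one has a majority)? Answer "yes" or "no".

Anti-plurality — last-place votes: E 0, B 14, C 12, D 13, A 11. Winner: E.
Instant-runoff — R1 E 6, B 13, C 0, D 9, A 22 (C out); R2 E 6, B 13, D 9, A 22 (E out); R3 B 13, D 15, A 22 (B out); R4 D 15, A 35 (A winner). Winner: A.
The two methods disagree.

no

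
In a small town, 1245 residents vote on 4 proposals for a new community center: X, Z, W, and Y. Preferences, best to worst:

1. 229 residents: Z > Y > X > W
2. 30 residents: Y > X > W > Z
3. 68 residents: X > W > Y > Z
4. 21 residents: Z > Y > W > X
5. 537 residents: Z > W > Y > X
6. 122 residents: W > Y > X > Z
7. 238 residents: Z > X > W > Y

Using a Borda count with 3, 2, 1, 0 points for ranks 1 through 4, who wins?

Z

X: 229·1 + 30·2 + 68·3 + 21·0 + 537·0 + 122·1 + 238·2 = 1091
Z: 229·3 + 30·0 + 68·0 + 21·3 + 537·3 + 122·0 + 238·3 = 3075
W: 229·0 + 30·1 + 68·2 + 21·1 + 537·2 + 122·3 + 238·1 = 1865
Y: 229·2 + 30·3 + 68·1 + 21·2 + 537·1 + 122·2 + 238·0 = 1439
Z has the highest Borda score (3075).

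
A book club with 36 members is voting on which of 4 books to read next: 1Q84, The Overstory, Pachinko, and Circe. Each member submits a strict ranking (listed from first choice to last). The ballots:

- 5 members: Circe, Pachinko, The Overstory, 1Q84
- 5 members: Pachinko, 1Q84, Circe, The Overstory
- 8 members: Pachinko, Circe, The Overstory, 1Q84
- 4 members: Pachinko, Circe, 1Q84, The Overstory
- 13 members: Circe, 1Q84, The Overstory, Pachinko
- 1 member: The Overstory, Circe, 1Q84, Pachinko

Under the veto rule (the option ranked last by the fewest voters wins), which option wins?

Last-place votes: 1Q84 13, The Overstory 9, Pachinko 14, Circe 0.
Circe is ranked last by the fewest voters, so Circe wins.

Circe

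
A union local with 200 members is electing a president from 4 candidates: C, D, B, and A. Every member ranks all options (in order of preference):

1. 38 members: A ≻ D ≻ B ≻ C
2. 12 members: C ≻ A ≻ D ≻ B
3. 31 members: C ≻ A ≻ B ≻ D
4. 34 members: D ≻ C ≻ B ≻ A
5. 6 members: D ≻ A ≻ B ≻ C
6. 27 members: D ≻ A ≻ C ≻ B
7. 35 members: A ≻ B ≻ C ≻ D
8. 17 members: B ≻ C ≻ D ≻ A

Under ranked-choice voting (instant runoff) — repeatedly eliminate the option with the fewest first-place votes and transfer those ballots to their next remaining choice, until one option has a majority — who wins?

A

Round 1: C 43, D 67, B 17, A 73. Eliminate B.
Round 2: C 60, D 67, A 73. Eliminate C.
Round 3: D 84, A 116. A has a majority.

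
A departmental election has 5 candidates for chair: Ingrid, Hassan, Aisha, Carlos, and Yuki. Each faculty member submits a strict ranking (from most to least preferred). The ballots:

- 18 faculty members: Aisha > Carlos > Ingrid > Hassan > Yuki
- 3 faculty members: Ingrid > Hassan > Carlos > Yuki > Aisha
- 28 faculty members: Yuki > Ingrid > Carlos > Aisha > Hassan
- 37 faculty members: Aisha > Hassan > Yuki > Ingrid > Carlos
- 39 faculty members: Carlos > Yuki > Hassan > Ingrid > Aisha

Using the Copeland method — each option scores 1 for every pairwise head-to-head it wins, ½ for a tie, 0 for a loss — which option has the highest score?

Yuki

Ingrid: beats Aisha and Carlos; loses to Hassan and Yuki → score 2.
Hassan: beats Ingrid; loses to Aisha, Carlos, and Yuki → score 1.
Aisha: beats Hassan; loses to Ingrid, Carlos, and Yuki → score 1.
Carlos: beats Hassan and Aisha; loses to Ingrid and Yuki → score 2.
Yuki: beats Ingrid, Hassan, Aisha, and Carlos → score 4.
Yuki has the best pairwise record.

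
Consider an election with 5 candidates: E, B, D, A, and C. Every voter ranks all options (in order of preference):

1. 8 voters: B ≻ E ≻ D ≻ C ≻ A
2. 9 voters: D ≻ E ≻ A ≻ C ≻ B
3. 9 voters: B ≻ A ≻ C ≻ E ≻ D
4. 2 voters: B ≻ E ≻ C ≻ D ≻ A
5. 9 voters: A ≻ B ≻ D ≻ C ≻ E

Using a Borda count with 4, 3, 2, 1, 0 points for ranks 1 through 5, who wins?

E: 8·3 + 9·3 + 9·1 + 2·3 + 9·0 = 66
B: 8·4 + 9·0 + 9·4 + 2·4 + 9·3 = 103
D: 8·2 + 9·4 + 9·0 + 2·1 + 9·2 = 72
A: 8·0 + 9·2 + 9·3 + 2·0 + 9·4 = 81
C: 8·1 + 9·1 + 9·2 + 2·2 + 9·1 = 48
B has the highest Borda score (103).

B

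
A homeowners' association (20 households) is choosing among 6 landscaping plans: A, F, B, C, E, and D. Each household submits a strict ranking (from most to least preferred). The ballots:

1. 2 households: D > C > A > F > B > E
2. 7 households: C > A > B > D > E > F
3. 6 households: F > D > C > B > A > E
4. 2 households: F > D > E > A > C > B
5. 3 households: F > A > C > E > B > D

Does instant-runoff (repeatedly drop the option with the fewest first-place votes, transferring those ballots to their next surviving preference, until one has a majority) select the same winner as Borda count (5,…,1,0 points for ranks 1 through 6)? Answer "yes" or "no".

no

Instant-runoff — R1 A 0, F 11, B 0, C 7, E 0, D 2 (F winner). Winner: F.
Borda — scores: A 56, F 59, B 38, C 72, E 19, D 56. Winner: C.
The two methods disagree.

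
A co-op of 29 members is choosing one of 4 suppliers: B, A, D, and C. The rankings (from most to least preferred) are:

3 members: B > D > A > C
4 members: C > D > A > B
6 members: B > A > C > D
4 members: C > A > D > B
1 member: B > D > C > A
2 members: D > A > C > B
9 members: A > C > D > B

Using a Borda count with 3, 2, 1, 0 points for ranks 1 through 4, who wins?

B: 3·3 + 4·0 + 6·3 + 4·0 + 1·3 + 2·0 + 9·0 = 30
A: 3·1 + 4·1 + 6·2 + 4·2 + 1·0 + 2·2 + 9·3 = 58
D: 3·2 + 4·2 + 6·0 + 4·1 + 1·2 + 2·3 + 9·1 = 35
C: 3·0 + 4·3 + 6·1 + 4·3 + 1·1 + 2·1 + 9·2 = 51
A has the highest Borda score (58).

A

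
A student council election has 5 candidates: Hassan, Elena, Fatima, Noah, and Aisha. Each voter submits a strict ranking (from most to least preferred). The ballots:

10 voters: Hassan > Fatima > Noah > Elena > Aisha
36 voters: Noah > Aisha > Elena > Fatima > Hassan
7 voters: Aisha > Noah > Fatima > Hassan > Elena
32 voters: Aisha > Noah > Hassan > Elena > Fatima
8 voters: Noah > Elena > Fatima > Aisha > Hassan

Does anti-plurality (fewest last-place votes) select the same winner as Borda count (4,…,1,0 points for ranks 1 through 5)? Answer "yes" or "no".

yes

Anti-plurality — last-place votes: Hassan 44, Elena 7, Fatima 32, Noah 0, Aisha 10. Winner: Noah.
Borda — scores: Hassan 111, Elena 138, Fatima 96, Noah 313, Aisha 272. Winner: Noah.
The two methods agree.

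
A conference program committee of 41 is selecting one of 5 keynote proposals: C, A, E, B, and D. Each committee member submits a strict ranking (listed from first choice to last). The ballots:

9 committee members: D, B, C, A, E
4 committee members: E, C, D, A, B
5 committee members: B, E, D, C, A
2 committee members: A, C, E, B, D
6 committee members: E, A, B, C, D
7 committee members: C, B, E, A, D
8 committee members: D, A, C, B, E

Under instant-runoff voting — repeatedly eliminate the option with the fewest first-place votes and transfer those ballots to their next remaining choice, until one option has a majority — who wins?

Round 1: C 7, A 2, E 10, B 5, D 17. Eliminate A.
Round 2: C 9, E 10, B 5, D 17. Eliminate B.
Round 3: C 9, E 15, D 17. Eliminate C.
Round 4: E 24, D 17. E has a majority.

E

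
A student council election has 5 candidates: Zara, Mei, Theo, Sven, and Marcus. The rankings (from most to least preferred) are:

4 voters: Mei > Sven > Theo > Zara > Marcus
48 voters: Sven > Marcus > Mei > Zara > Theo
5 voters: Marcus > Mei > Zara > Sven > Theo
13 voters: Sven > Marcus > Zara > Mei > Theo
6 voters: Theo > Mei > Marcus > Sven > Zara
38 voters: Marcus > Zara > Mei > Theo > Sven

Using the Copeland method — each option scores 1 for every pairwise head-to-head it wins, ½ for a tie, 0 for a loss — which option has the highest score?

Zara: beats Theo; loses to Mei, Sven, and Marcus → score 1.
Mei: beats Zara and Theo; loses to Sven and Marcus → score 2.
Theo: loses to Zara, Mei, Sven, and Marcus → score 0.
Sven: beats Zara, Mei, Theo, and Marcus → score 4.
Marcus: beats Zara, Mei, and Theo; loses to Sven → score 3.
Sven has the best pairwise record.

Sven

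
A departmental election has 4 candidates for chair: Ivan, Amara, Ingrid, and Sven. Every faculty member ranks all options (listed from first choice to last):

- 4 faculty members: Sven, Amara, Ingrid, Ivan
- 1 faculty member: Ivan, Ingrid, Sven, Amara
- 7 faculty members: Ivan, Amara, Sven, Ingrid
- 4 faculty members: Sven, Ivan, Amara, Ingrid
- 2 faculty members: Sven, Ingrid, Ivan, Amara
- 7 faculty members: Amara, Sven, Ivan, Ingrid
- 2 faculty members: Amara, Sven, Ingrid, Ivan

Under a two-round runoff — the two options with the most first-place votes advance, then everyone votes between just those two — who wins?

Amara

Round 1 first-place votes: Ivan 8, Amara 9, Ingrid 0, Sven 10.
Sven and Amara advance.
Runoff: Sven is preferred to Amara by 11 voters; Amara by 16.
Amara wins the runoff.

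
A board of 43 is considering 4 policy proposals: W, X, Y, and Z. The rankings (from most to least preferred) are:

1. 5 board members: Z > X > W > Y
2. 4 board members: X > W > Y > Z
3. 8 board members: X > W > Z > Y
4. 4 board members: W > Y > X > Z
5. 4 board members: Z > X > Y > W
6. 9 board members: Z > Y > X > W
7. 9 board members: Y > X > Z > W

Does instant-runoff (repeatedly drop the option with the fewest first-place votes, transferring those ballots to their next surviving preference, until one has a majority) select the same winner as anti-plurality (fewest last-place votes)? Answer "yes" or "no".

Instant-runoff — R1 W 4, X 12, Y 9, Z 18 (W out); R2 X 12, Y 13, Z 18 (X out); R3 Y 17, Z 26 (Z winner). Winner: Z.
Anti-plurality — last-place votes: W 22, X 0, Y 13, Z 8. Winner: X.
The two methods disagree.

no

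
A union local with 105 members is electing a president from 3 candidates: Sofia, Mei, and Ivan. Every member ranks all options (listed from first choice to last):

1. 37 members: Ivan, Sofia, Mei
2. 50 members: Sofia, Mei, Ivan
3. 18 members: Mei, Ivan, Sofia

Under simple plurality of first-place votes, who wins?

Sofia

First-place votes: Sofia 50, Mei 18, Ivan 37.
Sofia has the most first-place votes.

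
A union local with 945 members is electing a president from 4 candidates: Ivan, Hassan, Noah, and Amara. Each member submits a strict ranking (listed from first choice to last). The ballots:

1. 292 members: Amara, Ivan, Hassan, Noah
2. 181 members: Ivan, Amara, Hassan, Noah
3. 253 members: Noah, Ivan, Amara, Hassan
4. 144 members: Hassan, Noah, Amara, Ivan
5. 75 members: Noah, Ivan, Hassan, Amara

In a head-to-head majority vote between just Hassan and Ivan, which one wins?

Ivan

Voters preferring Hassan to Ivan: 144; preferring Ivan to Hassan: 801.
Ivan wins the head-to-head.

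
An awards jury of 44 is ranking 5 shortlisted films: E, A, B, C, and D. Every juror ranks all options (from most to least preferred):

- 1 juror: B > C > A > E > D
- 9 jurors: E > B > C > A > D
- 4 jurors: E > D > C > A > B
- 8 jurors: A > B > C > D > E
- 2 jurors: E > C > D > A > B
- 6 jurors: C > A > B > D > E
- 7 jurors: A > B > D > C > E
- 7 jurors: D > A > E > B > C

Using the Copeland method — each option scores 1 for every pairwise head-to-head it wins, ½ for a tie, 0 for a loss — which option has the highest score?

A

E: ties B and C; loses to A and D → score 1.
A: beats E, B, and D; ties C → score 3.5.
B: beats C and D; ties E; loses to A → score 2.5.
C: beats D; ties E and A; loses to B → score 2.
D: beats E; loses to A, B, and C → score 1.
A has the best pairwise record.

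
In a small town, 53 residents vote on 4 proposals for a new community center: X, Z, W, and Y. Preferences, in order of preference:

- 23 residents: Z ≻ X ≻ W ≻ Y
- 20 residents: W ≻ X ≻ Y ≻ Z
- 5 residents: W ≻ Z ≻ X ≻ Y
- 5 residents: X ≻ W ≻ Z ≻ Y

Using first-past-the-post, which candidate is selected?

First-place votes: X 5, Z 23, W 25, Y 0.
W has the most first-place votes.

W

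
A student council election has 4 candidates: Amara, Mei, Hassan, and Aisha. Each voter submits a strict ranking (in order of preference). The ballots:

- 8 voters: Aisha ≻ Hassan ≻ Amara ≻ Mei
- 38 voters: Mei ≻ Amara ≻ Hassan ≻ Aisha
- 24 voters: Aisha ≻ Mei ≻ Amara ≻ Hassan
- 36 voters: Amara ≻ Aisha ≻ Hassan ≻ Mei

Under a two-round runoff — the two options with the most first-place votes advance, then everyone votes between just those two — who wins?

Mei

Round 1 first-place votes: Amara 36, Mei 38, Hassan 0, Aisha 32.
Mei and Amara advance.
Runoff: Mei is preferred to Amara by 62 voters; Amara by 44.
Mei wins the runoff.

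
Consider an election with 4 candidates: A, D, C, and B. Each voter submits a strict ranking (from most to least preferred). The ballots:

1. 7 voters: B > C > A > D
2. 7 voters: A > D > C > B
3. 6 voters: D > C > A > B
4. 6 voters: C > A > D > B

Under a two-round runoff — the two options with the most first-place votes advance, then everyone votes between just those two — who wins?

Round 1 first-place votes: A 7, D 6, C 6, B 7.
B and A advance.
Runoff: B is preferred to A by 7 voters; A by 19.
A wins the runoff.

A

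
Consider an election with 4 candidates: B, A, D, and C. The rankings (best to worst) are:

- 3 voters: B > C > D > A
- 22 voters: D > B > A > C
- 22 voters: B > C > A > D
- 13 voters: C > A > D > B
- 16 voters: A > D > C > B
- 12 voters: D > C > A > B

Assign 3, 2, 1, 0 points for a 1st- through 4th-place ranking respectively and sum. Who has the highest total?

D

B: 3·3 + 22·2 + 22·3 + 13·0 + 16·0 + 12·0 = 119
A: 3·0 + 22·1 + 22·1 + 13·2 + 16·3 + 12·1 = 130
D: 3·1 + 22·3 + 22·0 + 13·1 + 16·2 + 12·3 = 150
C: 3·2 + 22·0 + 22·2 + 13·3 + 16·1 + 12·2 = 129
D has the highest Borda score (150).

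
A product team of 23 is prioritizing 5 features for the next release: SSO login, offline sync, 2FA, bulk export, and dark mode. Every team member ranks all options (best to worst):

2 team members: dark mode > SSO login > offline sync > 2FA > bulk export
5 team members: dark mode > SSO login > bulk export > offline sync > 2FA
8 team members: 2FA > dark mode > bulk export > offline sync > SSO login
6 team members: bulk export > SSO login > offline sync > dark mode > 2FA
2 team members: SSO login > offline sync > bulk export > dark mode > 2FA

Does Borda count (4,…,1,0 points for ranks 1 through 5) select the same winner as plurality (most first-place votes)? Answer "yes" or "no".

Borda — scores: SSO login 47, offline sync 35, 2FA 34, bulk export 54, dark mode 60. Winner: dark mode.
Plurality — first-place votes: SSO login 2, offline sync 0, 2FA 8, bulk export 6, dark mode 7. Winner: 2FA.
The two methods disagree.

no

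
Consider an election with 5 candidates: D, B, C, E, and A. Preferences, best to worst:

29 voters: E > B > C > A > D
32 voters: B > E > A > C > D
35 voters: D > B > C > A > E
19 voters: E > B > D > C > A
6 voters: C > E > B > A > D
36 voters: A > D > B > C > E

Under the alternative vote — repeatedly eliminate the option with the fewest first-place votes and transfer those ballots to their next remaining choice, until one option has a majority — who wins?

E

Round 1: D 35, B 32, C 6, E 48, A 36. Eliminate C.
Round 2: D 35, B 32, E 54, A 36. Eliminate B.
Round 3: D 35, E 86, A 36. E has a majority.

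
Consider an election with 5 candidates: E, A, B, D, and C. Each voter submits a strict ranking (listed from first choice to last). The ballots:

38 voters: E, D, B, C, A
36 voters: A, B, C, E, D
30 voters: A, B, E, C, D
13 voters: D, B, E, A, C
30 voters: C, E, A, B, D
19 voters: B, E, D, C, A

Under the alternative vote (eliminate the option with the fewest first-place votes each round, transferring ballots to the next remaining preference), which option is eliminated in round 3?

B

Round 1: E 38, A 66, B 19, D 13, C 30. Eliminate D.
Round 2: E 38, A 66, B 32, C 30. Eliminate C.
Round 3: E 68, A 66, B 32. Eliminate B.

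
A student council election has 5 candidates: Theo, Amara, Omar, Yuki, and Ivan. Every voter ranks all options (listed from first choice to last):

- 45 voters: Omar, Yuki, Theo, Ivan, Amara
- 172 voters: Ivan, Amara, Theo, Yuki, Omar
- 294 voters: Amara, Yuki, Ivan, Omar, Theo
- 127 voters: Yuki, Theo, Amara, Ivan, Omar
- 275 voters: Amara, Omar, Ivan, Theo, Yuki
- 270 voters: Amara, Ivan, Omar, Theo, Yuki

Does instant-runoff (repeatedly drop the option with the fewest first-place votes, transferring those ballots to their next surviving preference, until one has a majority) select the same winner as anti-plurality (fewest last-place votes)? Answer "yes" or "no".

no

Instant-runoff — R1 Theo 0, Amara 839, Omar 45, Yuki 127, Ivan 172 (Amara winner). Winner: Amara.
Anti-plurality — last-place votes: Theo 294, Amara 45, Omar 299, Yuki 545, Ivan 0. Winner: Ivan.
The two methods disagree.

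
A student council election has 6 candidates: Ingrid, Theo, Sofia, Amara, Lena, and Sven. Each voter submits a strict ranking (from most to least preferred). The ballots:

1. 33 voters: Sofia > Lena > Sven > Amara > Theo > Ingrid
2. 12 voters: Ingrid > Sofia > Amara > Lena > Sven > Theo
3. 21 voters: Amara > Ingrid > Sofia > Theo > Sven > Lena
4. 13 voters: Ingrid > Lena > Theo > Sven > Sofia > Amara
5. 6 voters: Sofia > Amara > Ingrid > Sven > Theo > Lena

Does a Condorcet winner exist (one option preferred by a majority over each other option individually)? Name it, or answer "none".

Checking pairwise contests:
Amara beats Ingrid 60–25.
Ingrid beats Theo 52–33.
Ingrid beats Sofia 46–39.
Sofia beats Amara 64–21.
Ingrid beats Lena 52–33.
Ingrid beats Sven 52–33.
Every option loses at least one head-to-head, so there is no Condorcet winner.

none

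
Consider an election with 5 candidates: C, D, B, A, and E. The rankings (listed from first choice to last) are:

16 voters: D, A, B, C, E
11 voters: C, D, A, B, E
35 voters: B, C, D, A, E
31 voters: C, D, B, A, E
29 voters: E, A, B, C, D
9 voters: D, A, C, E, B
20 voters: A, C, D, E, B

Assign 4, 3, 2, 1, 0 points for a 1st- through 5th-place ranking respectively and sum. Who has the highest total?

C: 16·1 + 11·4 + 35·3 + 31·4 + 29·1 + 9·2 + 20·3 = 396
D: 16·4 + 11·3 + 35·2 + 31·3 + 29·0 + 9·4 + 20·2 = 336
B: 16·2 + 11·1 + 35·4 + 31·2 + 29·2 + 9·0 + 20·0 = 303
A: 16·3 + 11·2 + 35·1 + 31·1 + 29·3 + 9·3 + 20·4 = 330
E: 16·0 + 11·0 + 35·0 + 31·0 + 29·4 + 9·1 + 20·1 = 145
C has the highest Borda score (396).

C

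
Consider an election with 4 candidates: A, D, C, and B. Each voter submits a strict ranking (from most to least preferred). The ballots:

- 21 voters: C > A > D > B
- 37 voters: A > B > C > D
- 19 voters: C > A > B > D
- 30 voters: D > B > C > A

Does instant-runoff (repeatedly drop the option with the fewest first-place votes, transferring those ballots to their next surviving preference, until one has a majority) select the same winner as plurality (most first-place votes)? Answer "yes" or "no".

Instant-runoff — R1 A 37, D 30, C 40, B 0 (B out); R2 A 37, D 30, C 40 (D out); R3 A 37, C 70 (C winner). Winner: C.
Plurality — first-place votes: A 37, D 30, C 40, B 0. Winner: C.
The two methods agree.

yes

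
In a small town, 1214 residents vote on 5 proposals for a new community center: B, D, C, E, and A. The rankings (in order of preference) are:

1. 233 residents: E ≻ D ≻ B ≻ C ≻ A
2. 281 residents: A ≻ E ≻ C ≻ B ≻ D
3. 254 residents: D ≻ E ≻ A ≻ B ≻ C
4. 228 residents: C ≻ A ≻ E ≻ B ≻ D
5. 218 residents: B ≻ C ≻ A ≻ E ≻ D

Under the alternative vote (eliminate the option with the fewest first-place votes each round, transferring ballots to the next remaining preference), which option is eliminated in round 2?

E

Round 1: B 218, D 254, C 228, E 233, A 281. Eliminate B.
Round 2: D 254, C 446, E 233, A 281. Eliminate E.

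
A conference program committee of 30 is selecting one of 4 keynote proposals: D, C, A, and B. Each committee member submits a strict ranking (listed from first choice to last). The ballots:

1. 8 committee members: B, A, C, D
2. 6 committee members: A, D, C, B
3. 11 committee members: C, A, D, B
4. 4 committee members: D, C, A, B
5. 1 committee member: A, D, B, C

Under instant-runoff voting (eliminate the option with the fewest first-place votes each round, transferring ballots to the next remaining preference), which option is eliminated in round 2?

A

Round 1: D 4, C 11, A 7, B 8. Eliminate D.
Round 2: C 15, A 7, B 8. Eliminate A.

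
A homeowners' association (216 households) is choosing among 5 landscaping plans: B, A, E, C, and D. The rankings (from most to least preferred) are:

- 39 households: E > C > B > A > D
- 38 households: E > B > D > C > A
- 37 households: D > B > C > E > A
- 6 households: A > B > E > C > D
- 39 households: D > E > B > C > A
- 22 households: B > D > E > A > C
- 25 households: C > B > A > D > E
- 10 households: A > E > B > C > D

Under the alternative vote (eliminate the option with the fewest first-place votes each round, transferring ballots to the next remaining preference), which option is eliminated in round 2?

C

Round 1: B 22, A 16, E 77, C 25, D 76. Eliminate A.
Round 2: B 28, E 87, C 25, D 76. Eliminate C.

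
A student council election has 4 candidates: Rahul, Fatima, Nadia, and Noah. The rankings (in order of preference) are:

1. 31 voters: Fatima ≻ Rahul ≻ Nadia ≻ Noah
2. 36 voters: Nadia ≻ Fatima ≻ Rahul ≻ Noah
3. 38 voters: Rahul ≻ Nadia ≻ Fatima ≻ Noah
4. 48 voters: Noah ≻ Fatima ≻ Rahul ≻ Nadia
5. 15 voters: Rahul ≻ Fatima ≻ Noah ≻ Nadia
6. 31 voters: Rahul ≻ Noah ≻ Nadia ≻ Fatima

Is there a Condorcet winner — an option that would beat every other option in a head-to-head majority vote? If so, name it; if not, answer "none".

Checking pairwise contests:
Fatima beats Rahul 115–84.
Nadia beats Fatima 105–94.
Rahul beats Nadia 163–36.
Rahul beats Noah 151–48.
Every option loses at least one head-to-head, so there is no Condorcet winner.

none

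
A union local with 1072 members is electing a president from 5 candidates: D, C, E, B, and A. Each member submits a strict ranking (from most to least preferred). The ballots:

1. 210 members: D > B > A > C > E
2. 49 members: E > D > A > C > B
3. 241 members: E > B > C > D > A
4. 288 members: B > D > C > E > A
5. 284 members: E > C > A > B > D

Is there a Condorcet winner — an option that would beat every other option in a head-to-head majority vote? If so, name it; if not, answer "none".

E

E vs D: 574–498 for E.
E vs C: 574–498 for E.
E vs B: 574–498 for E.
E vs A: 862–210 for E.
E beats every other option head-to-head.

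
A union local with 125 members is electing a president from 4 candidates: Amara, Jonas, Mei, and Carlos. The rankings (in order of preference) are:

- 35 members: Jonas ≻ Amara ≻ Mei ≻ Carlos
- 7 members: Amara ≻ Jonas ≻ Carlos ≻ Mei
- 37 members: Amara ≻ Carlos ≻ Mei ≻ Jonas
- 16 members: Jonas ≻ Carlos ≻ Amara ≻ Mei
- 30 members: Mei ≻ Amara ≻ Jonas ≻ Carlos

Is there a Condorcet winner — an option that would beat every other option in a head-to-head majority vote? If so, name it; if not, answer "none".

Amara

Amara vs Jonas: 74–51 for Amara.
Amara vs Mei: 95–30 for Amara.
Amara vs Carlos: 109–16 for Amara.
Amara beats every other option head-to-head.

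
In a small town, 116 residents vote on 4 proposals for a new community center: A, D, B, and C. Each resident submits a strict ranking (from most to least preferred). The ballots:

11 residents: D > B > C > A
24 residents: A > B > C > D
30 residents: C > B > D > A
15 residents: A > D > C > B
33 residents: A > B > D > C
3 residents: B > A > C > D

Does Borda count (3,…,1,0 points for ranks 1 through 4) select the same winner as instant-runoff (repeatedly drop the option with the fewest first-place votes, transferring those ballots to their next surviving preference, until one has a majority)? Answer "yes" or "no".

Borda — scores: A 222, D 126, B 205, C 143. Winner: A.
Instant-runoff — R1 A 72, D 11, B 3, C 30 (A winner). Winner: A.
The two methods agree.

yes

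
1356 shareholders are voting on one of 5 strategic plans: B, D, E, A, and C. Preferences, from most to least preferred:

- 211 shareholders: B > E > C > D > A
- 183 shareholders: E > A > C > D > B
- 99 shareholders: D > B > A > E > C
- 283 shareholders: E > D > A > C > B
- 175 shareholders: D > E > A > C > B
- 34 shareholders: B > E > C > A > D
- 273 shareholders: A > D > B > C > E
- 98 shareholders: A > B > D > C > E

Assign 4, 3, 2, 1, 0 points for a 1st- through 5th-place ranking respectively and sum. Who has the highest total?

D

B: 211·4 + 183·0 + 99·3 + 283·0 + 175·0 + 34·4 + 273·2 + 98·3 = 2117
D: 211·1 + 183·1 + 99·4 + 283·3 + 175·4 + 34·0 + 273·3 + 98·2 = 3354
E: 211·3 + 183·4 + 99·1 + 283·4 + 175·3 + 34·3 + 273·0 + 98·0 = 3223
A: 211·0 + 183·3 + 99·2 + 283·2 + 175·2 + 34·1 + 273·4 + 98·4 = 3181
C: 211·2 + 183·2 + 99·0 + 283·1 + 175·1 + 34·2 + 273·1 + 98·1 = 1685
D has the highest Borda score (3354).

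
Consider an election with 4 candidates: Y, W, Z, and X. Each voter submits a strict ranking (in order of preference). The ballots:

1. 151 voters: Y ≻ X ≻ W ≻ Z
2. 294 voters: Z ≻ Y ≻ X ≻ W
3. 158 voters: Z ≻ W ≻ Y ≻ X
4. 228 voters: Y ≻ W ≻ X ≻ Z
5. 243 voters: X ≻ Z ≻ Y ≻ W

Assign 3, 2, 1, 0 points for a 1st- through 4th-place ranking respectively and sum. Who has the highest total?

Y: 151·3 + 294·2 + 158·1 + 228·3 + 243·1 = 2126
W: 151·1 + 294·0 + 158·2 + 228·2 + 243·0 = 923
Z: 151·0 + 294·3 + 158·3 + 228·0 + 243·2 = 1842
X: 151·2 + 294·1 + 158·0 + 228·1 + 243·3 = 1553
Y has the highest Borda score (2126).

Y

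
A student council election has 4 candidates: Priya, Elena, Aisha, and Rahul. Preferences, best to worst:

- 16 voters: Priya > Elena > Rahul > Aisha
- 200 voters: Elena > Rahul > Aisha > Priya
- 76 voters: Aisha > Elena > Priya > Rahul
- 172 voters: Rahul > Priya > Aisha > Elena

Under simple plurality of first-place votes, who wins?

Elena

First-place votes: Priya 16, Elena 200, Aisha 76, Rahul 172.
Elena has the most first-place votes.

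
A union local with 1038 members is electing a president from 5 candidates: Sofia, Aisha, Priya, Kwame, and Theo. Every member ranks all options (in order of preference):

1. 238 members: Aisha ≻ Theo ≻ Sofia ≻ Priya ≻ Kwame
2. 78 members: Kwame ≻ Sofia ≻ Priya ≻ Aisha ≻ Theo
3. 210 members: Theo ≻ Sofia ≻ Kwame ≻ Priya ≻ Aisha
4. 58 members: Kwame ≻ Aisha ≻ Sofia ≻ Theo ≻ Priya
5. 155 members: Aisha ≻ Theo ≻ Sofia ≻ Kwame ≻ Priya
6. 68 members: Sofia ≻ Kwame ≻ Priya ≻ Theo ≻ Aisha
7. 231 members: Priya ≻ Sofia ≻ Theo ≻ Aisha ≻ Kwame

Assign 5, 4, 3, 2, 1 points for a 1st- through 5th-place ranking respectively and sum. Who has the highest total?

Sofia: 238·3 + 78·4 + 210·4 + 58·3 + 155·3 + 68·5 + 231·4 = 3769
Aisha: 238·5 + 78·2 + 210·1 + 58·4 + 155·5 + 68·1 + 231·2 = 3093
Priya: 238·2 + 78·3 + 210·2 + 58·1 + 155·1 + 68·3 + 231·5 = 2702
Kwame: 238·1 + 78·5 + 210·3 + 58·5 + 155·2 + 68·4 + 231·1 = 2361
Theo: 238·4 + 78·1 + 210·5 + 58·2 + 155·4 + 68·2 + 231·3 = 3645
Sofia has the highest Borda score (3769).

Sofia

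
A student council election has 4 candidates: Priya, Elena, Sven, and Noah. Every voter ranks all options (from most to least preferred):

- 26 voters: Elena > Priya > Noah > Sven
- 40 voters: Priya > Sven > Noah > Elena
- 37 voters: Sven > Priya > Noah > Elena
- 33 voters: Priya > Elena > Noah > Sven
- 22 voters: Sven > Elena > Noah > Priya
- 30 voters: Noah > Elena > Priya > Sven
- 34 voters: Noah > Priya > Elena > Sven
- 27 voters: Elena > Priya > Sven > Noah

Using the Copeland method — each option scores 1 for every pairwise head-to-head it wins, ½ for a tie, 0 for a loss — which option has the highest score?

Priya

Priya: beats Elena, Sven, and Noah → score 3.
Elena: beats Sven; loses to Priya and Noah → score 1.
Sven: beats Noah; loses to Priya and Elena → score 1.
Noah: beats Elena; loses to Priya and Sven → score 1.
Priya has the best pairwise record.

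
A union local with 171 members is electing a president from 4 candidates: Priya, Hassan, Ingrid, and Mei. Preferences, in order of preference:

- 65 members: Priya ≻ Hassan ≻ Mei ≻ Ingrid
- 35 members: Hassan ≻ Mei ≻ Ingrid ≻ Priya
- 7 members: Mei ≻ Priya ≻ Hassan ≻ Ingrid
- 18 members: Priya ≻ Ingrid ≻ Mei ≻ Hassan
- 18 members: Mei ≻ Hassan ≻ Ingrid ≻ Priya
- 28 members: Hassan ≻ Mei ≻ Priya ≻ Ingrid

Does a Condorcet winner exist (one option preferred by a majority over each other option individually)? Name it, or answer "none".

Checking pairwise contests:
Mei beats Priya 88–83.
Priya beats Hassan 90–81.
Priya beats Ingrid 118–53.
Hassan beats Mei 128–43.
Every option loses at least one head-to-head, so there is no Condorcet winner.

none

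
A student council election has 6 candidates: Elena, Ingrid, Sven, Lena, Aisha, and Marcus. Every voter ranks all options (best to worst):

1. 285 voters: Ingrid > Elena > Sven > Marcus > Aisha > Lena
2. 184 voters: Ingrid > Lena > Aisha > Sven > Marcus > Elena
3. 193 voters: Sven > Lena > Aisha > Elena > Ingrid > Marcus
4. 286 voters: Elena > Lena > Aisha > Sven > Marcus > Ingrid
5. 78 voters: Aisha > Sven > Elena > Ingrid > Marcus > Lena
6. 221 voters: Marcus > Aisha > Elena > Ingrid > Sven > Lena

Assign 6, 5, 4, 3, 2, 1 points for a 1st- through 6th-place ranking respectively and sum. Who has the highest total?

Elena

Elena: 285·5 + 184·1 + 193·3 + 286·6 + 78·4 + 221·4 = 5100
Ingrid: 285·6 + 184·6 + 193·2 + 286·1 + 78·3 + 221·3 = 4383
Sven: 285·4 + 184·3 + 193·6 + 286·3 + 78·5 + 221·2 = 4540
Lena: 285·1 + 184·5 + 193·5 + 286·5 + 78·1 + 221·1 = 3899
Aisha: 285·2 + 184·4 + 193·4 + 286·4 + 78·6 + 221·5 = 4795
Marcus: 285·3 + 184·2 + 193·1 + 286·2 + 78·2 + 221·6 = 3470
Elena has the highest Borda score (5100).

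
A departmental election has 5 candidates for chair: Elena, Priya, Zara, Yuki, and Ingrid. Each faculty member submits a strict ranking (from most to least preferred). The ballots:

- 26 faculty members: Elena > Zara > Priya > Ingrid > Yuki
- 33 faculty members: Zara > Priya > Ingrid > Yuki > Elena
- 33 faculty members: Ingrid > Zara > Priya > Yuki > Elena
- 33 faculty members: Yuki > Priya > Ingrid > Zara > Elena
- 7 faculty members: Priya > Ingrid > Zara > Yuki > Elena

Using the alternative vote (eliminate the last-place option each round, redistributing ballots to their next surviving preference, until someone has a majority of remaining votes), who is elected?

Round 1: Elena 26, Priya 7, Zara 33, Yuki 33, Ingrid 33. Eliminate Priya.
Round 2: Elena 26, Zara 33, Yuki 33, Ingrid 40. Eliminate Elena.
Round 3: Zara 59, Yuki 33, Ingrid 40. Eliminate Yuki.
Round 4: Zara 59, Ingrid 73. Ingrid has a majority.

Ingrid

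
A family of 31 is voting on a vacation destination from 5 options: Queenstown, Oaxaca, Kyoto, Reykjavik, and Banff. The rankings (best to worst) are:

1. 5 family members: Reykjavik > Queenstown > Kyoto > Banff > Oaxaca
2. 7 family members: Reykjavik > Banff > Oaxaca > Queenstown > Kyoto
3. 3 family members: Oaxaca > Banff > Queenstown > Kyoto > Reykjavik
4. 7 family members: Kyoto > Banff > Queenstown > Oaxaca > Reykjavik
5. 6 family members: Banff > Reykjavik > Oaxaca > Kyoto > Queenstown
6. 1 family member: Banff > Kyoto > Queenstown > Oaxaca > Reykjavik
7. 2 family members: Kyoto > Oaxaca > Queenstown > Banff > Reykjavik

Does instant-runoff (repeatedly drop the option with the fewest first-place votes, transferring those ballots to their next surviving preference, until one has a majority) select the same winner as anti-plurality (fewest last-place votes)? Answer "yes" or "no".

yes

Instant-runoff — R1 Queenstown 0, Oaxaca 3, Kyoto 9, Reykjavik 12, Banff 7 (Queenstown out); R2 Oaxaca 3, Kyoto 9, Reykjavik 12, Banff 7 (Oaxaca out); R3 Kyoto 9, Reykjavik 12, Banff 10 (Kyoto out); R4 Reykjavik 12, Banff 19 (Banff winner). Winner: Banff.
Anti-plurality — last-place votes: Queenstown 6, Oaxaca 5, Kyoto 7, Reykjavik 13, Banff 0. Winner: Banff.
The two methods agree.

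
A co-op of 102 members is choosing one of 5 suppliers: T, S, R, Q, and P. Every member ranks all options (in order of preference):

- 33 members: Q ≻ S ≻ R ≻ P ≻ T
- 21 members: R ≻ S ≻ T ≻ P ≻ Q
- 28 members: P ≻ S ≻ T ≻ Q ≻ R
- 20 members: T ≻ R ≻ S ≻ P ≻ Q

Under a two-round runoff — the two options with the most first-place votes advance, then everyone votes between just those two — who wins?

Round 1 first-place votes: T 20, S 0, R 21, Q 33, P 28.
Q and P advance.
Runoff: Q is preferred to P by 33 voters; P by 69.
P wins the runoff.

P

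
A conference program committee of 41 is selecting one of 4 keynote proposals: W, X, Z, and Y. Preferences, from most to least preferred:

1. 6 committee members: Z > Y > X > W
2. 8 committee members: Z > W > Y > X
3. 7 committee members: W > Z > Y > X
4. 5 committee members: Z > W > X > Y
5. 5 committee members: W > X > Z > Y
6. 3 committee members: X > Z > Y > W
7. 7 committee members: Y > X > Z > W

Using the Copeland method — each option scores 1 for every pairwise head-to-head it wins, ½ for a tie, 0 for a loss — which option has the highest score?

Z

W: beats X and Y; loses to Z → score 2.
X: loses to W, Z, and Y → score 0.
Z: beats W, X, and Y → score 3.
Y: beats X; loses to W and Z → score 1.
Z has the best pairwise record.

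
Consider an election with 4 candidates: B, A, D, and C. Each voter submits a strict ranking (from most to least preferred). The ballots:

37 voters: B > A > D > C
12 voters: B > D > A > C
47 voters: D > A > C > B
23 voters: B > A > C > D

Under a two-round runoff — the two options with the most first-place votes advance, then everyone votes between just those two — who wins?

Round 1 first-place votes: B 72, A 0, D 47, C 0.
B and D advance.
Runoff: B is preferred to D by 72 voters; D by 47.
B wins the runoff.

B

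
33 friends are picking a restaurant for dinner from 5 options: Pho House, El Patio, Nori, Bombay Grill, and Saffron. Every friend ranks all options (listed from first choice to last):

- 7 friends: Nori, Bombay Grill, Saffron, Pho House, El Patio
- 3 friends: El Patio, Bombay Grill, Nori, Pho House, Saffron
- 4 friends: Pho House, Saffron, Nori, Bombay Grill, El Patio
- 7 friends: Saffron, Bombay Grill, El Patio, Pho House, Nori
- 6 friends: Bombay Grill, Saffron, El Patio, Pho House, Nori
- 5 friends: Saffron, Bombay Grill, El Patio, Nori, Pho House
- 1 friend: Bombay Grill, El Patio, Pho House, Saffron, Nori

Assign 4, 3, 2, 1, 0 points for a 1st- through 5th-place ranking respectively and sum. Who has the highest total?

Pho House: 7·1 + 3·1 + 4·4 + 7·1 + 6·1 + 5·0 + 1·2 = 41
El Patio: 7·0 + 3·4 + 4·0 + 7·2 + 6·2 + 5·2 + 1·3 = 51
Nori: 7·4 + 3·2 + 4·2 + 7·0 + 6·0 + 5·1 + 1·0 = 47
Bombay Grill: 7·3 + 3·3 + 4·1 + 7·3 + 6·4 + 5·3 + 1·4 = 98
Saffron: 7·2 + 3·0 + 4·3 + 7·4 + 6·3 + 5·4 + 1·1 = 93
Bombay Grill has the highest Borda score (98).

Bombay Grill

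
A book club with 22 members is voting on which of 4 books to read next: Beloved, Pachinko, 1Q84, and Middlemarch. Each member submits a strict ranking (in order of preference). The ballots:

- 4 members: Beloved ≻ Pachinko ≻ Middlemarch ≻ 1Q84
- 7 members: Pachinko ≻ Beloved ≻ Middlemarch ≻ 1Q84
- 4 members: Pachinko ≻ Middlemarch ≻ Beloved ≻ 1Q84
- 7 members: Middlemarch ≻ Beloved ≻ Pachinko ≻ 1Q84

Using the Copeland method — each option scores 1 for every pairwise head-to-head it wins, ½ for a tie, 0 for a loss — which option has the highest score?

Beloved: beats 1Q84; ties Pachinko and Middlemarch → score 2.
Pachinko: beats 1Q84 and Middlemarch; ties Beloved → score 2.5.
1Q84: loses to Beloved, Pachinko, and Middlemarch → score 0.
Middlemarch: beats 1Q84; ties Beloved; loses to Pachinko → score 1.5.
Pachinko has the best pairwise record.

Pachinko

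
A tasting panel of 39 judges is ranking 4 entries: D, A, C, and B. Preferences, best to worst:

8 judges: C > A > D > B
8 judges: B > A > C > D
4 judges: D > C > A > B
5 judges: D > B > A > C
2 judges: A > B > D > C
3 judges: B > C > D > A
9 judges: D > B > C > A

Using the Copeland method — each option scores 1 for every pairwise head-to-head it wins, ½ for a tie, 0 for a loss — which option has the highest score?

D: beats A, C, and B → score 3.
A: loses to D, C, and B → score 0.
C: beats A; loses to D and B → score 1.
B: beats A and C; loses to D → score 2.
D has the best pairwise record.

D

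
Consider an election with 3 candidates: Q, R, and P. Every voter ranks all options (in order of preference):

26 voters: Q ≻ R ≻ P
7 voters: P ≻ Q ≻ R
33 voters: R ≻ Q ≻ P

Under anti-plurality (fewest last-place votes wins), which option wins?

Q

Last-place votes: Q 0, R 7, P 59.
Q is ranked last by the fewest voters, so Q wins.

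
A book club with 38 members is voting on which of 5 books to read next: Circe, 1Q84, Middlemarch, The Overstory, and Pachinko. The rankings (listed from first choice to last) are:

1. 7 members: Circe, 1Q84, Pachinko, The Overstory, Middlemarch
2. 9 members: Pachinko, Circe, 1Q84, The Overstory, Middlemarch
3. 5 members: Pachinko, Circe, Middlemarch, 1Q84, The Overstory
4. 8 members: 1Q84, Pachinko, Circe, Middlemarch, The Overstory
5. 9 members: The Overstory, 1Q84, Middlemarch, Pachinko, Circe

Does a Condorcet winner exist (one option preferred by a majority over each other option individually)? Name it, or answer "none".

Checking pairwise contests:
Pachinko beats Circe 31–7.
Circe beats 1Q84 21–17.
Circe beats Middlemarch 29–9.
Circe beats The Overstory 29–9.
1Q84 beats Pachinko 24–14.
Every option loses at least one head-to-head, so there is no Condorcet winner.

none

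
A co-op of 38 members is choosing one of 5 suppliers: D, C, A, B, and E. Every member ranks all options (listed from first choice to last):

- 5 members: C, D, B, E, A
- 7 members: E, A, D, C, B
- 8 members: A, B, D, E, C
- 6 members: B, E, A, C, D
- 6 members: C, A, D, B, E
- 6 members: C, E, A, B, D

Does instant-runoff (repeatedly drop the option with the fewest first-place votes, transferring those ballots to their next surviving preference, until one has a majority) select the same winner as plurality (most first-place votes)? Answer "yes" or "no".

Instant-runoff — R1 D 0, C 17, A 8, B 6, E 7 (D out); R2 C 17, A 8, B 6, E 7 (B out); R3 C 17, A 8, E 13 (A out); R4 C 17, E 21 (E winner). Winner: E.
Plurality — first-place votes: D 0, C 17, A 8, B 6, E 7. Winner: C.
The two methods disagree.

no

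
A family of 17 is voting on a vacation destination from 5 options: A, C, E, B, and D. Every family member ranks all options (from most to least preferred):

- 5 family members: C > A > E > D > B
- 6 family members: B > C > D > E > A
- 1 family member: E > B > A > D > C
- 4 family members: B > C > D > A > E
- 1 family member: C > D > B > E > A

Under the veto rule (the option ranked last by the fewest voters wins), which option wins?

Last-place votes: A 7, C 1, E 4, B 5, D 0.
D is ranked last by the fewest voters, so D wins.

D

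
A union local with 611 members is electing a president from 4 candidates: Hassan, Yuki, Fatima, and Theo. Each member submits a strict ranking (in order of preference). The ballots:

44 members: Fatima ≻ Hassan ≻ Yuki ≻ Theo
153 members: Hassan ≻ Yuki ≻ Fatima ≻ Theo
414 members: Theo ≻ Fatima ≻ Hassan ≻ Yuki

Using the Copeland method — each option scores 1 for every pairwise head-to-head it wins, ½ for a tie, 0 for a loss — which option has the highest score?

Theo

Hassan: beats Yuki; loses to Fatima and Theo → score 1.
Yuki: loses to Hassan, Fatima, and Theo → score 0.
Fatima: beats Hassan and Yuki; loses to Theo → score 2.
Theo: beats Hassan, Yuki, and Fatima → score 3.
Theo has the best pairwise record.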